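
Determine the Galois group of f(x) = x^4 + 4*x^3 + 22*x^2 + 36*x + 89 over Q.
The polynomial is an irreducible quartic over Q and its discriminant is 1179648, which is not a perfect square, so the Galois group is not contained in A_4. The resolvent cubic y^3 - 22*y^2 - 212*y + 5112 has exactly one rational root, so the Galois group is C_4 or D_4. The quartic remains irreducible over Q(sqrt(disc)), so the group is D_4.

D_4 (also written D4)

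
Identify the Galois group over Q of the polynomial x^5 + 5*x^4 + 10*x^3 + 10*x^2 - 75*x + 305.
D_5

The polynomial f is an irreducible quintic over Q, so G = Gal(f/Q) is a transitive subgroup of S_5: one of C_5 (5T1, order 5), D_5 (5T2, order 10), F_20 (5T3, order 20), A_5 (5T4, order 60) or S_5 (5T5, order 120). The discriminant of f is 67108864000000 = 8192000^2, a perfect square, so G is contained in A_5. The transitive groups of degree 5 contained in A_5 are: C_5 (5T1, order 5), D_5 (5T2, order 10), A_5 (5T4, order 60). By Dedekind's theorem, for a prime p not dividing disc(f) the degrees of the irreducible factors of f mod p form the cycle type of an element of G. Factoring f modulo the 23 such primes p <= 97 (skipping 2, 5, which divide the discriminant), each new pattern first appears at: mod 3: f = (x + 1)(x^2 + 1)(x^2 + x + 2), pattern 2+2+1; mod 7: f = (x^5 + 5x^4 + 3x^3 + 3x^2 + 2x + 4), pattern 5. No other pattern occurs in this range, so the set of observed cycle types is {2+2+1, 5}. The candidates containing elements of all these cycle types are D_5 (5T2) of order 10, A_5 (5T4) of order 60; the others are excluded. The observed types are precisely the cycle types that occur in D_5 (5T2) (apart from the identity). Each of the other remaining candidates has further cycle types, and by the Chebotarev density theorem the matching factorization patterns would occur for a proportion of primes equal to their share of the group: A_5 (5T4) additionally contains elements of type 3+1+1 (20 of its 60 elements, about 33% of primes). None of the 23 primes tested shows any such pattern (for each of these groups the chance of that is below 10^-4), which rules them out. Hence G = D_5 (5T2), of order 10.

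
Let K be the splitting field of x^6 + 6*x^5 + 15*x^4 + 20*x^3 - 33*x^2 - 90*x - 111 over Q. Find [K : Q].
12

The degree of the splitting field over Q equals the order of the Galois group, so first determine the group. The polynomial f is an irreducible sextic over Q, so G = Gal(f/Q) is one of the 16 transitive subgroups 6T1, ..., 6T16 of S_6. The discriminant of f is 450868486864896 = 21233664^2, a perfect square, so G is contained in A_6. The transitive groups of degree 6 contained in A_6 are: A_4 (6T4, order 12), S_4 (6T7, order 24), (C_3 x C_3) : C_4 (6T10, order 36), PSL(2,5) (6T12, order 60), A_6 (6T15, order 360). By Dedekind's theorem, for a prime p not dividing disc(f) the degrees of the irreducible factors of f mod p form the cycle type of an element of G. Factoring f modulo the 33 such primes p <= 149 (skipping 2, 3, which divide the discriminant), each new pattern first appears at: mod 5: f = (x^3 + 4x + 3)(x^3 + x^2 + x + 3), pattern 3+3; mod 17: f = (x + 5)(x + 14)(x^2 + 2x + 6)(x^2 + 2x + 12), pattern 2+2+1+1; mod 71: f = (x + 8)(x + 9)(x + 11)(x + 62)(x + 64)(x + 65), pattern 1+1+1+1+1+1. No other pattern occurs in this range, so the set of observed cycle types is {3+3, 2+2+1+1, 1+1+1+1+1+1}. The candidates containing elements of all these cycle types are A_4 (6T4) of order 12, S_4 (6T7) of order 24, (C_3 x C_3) : C_4 (6T10) of order 36, PSL(2,5) (6T12) of order 60, A_6 (6T15) of order 360; the others are excluded. The observed types are precisely the cycle types that occur in A_4 (6T4). Each of the other remaining candidates has further cycle types, and by the Chebotarev density theorem the matching factorization patterns would occur for a proportion of primes equal to their share of the group: S_4 (6T7) additionally contains elements of type 4+2 (6 of its 24 elements, about 25% of primes); (C_3 x C_3) : C_4 (6T10) additionally contains elements of type 4+2, 3+1+1+1 (22 of its 36 elements, about 61% of primes); PSL(2,5) (6T12) additionally contains elements of type 5+1 (24 of its 60 elements, about 40% of primes); A_6 (6T15) additionally contains elements of type 5+1, 4+2, 3+1+1+1 (274 of its 360 elements, about 76% of primes). None of the 33 primes tested shows any such pattern (for each of these groups the chance of that is below 10^-4), which rules them out. Hence G = A_4 (6T4), of order 12. The Galois group A_4 (6T4) has order 12, so the splitting field has degree 12 over Q.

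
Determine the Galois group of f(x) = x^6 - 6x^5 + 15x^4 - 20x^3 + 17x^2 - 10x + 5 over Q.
The polynomial f is an irreducible sextic over Q, so G = Gal(f/Q) is one of the 16 transitive subgroups 6T1, ..., 6T16 of S_6. The discriminant of f is -2508800, which is not a perfect square, so G is not contained in A_6. The transitive groups of degree 6 not contained in A_6 are: C_6 (6T1, order 6), S_3 (6T2, order 6), D_6 (6T3, order 12), C_3 x S_3 (6T5, order 18), A_4 x C_2 (6T6, order 24), S_4 (6T8, order 24), S_3 x S_3 (6T9, order 36), S_4 x C_2 (6T11, order 48), (S_3 x S_3) : C_2 (6T13, order 72), PGL(2,5) (6T14, order 120), S_6 (6T16, order 720). By Dedekind's theorem, for a prime p not dividing disc(f) the degrees of the irreducible factors of f mod p form the cycle type of an element of G. Factoring f modulo the 17 such primes p <= 71 (skipping 2, 5, 7, which divide the discriminant), each new pattern first appears at: mod 3: f = (x^3 + x^2 + 2)(x^3 + 2x^2 + x + 1), pattern 3+3; mod 13: f = (x^6 + 7x^5 + 2x^4 + 6x^3 + 4x^2 + 3x + 5), pattern 6; mod 19: f = (x^2 + 17x + 6)(x^4 + 15x^3 + x^2 + 6x + 4), pattern 4+2; mod 23: f = (x + 10)(x + 11)(x^4 + 19x^3 + 12x^2 + 7x + 22), pattern 4+1+1; mod 53: f = (x^2 + 9x + 28)(x^2 + 40x + 50)(x^2 + 51x + 46), pattern 2+2+2; mod 59: f = (x + 3)(x + 54)(x^2 + 3x + 46)(x^2 + 52x + 56), pattern 2+2+1+1; mod 71: f = (x + 7)(x + 10)(x + 59)(x + 62)(x^2 + 69x + 44), pattern 2+1+1+1+1. No other pattern occurs in this range, so the set of observed cycle types is {3+3, 6, 4+2, 4+1+1, 2+2+2, 2+2+1+1, 2+1+1+1+1}. The candidates containing elements of all these cycle types are S_4 x C_2 (6T11) of order 48, S_6 (6T16) of order 720; the others are excluded. The observed types are precisely the cycle types that occur in S_4 x C_2 (6T11) (apart from the identity). Each of the other remaining candidates has further cycle types, and by the Chebotarev density theorem the matching factorization patterns would occur for a proportion of primes equal to their share of the group: S_6 (6T16) additionally contains elements of type 5+1, 3+2+1, 3+1+1+1 (304 of its 720 elements, about 42% of primes). None of the 17 primes tested shows any such pattern (for each of these groups the chance of that is below 10^-4), which rules them out. Hence G = S_4 x C_2 (6T11), of order 48.

6T11: S_4 x C_2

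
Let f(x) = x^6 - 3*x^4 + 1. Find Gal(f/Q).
A_4 x C_2

The polynomial f is an irreducible sextic over Q, so G = Gal(f/Q) is one of the 16 transitive subgroups 6T1, ..., 6T16 of S_6. The discriminant of f is -419904, which is not a perfect square, so G is not contained in A_6. The transitive groups of degree 6 not contained in A_6 are: C_6 (6T1, order 6), S_3 (6T2, order 6), D_6 (6T3, order 12), C_3 x S_3 (6T5, order 18), A_4 x C_2 (6T6, order 24), S_4 (6T8, order 24), S_3 x S_3 (6T9, order 36), S_4 x C_2 (6T11, order 48), (S_3 x S_3) : C_2 (6T13, order 72), PGL(2,5) (6T14, order 120), S_6 (6T16, order 720). By Dedekind's theorem, for a prime p not dividing disc(f) the degrees of the irreducible factors of f mod p form the cycle type of an element of G. Factoring f modulo the 33 such primes p <= 149 (skipping 2, 3, which divide the discriminant), each new pattern first appears at: mod 5: f = (x^3 + x^2 + 4x + 3)(x^3 + 4x^2 + 4x + 2), pattern 3+3; mod 7: f = (x^6 + 4x^4 + 1), pattern 6; mod 17: f = (x + 2)(x + 15)(x^2 + 6)(x^2 + 12), pattern 2+2+1+1; mod 19: f = (x + 6)(x + 7)(x + 12)(x + 13)(x^2 + 6), pattern 2+1+1+1+1; mod 71: f = (x^2 + 40)(x^2 + 45)(x^2 + 54), pattern 2+2+2. No other pattern occurs in this range, so the set of observed cycle types is {3+3, 6, 2+2+1+1, 2+1+1+1+1, 2+2+2}. The candidates containing elements of all these cycle types are A_4 x C_2 (6T6) of order 24, S_4 x C_2 (6T11) of order 48, (S_3 x S_3) : C_2 (6T13) of order 72, S_6 (6T16) of order 720; the others are excluded. The observed types are precisely the cycle types that occur in A_4 x C_2 (6T6) (apart from the identity). Each of the other remaining candidates has further cycle types, and by the Chebotarev density theorem the matching factorization patterns would occur for a proportion of primes equal to their share of the group: S_4 x C_2 (6T11) additionally contains elements of type 4+2, 4+1+1 (12 of its 48 elements, about 25% of primes); (S_3 x S_3) : C_2 (6T13) additionally contains elements of type 4+2, 3+2+1, 3+1+1+1 (34 of its 72 elements, about 47% of primes); S_6 (6T16) additionally contains elements of type 5+1, 4+2, 4+1+1, 3+2+1, 3+1+1+1 (484 of its 720 elements, about 67% of primes). None of the 33 primes tested shows any such pattern (for each of these groups the chance of that is below 10^-4), which rules them out. Hence G = A_4 x C_2 (6T6), of order 24.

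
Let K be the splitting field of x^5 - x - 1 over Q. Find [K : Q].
120

The degree of the splitting field over Q equals the order of the Galois group, so first determine the group. The polynomial f is an irreducible quintic over Q, so G = Gal(f/Q) is a transitive subgroup of S_5: one of C_5 (5T1, order 5), D_5 (5T2, order 10), F_20 (5T3, order 20), A_5 (5T4, order 60) or S_5 (5T5, order 120). The discriminant of f is 2869, which is not a perfect square, so G is not contained in A_5. The transitive groups of degree 5 not contained in A_5 are: F_20 (5T3, order 20), S_5 (5T5, order 120). By Dedekind's theorem, for a prime p not dividing disc(f) the degrees of the irreducible factors of f mod p form the cycle type of an element of G. Factoring f modulo the first such prime p = 2, each new pattern first appears at: mod 2: f = (x^2 + x + 1)(x^3 + x^2 + 1), pattern 3+2. No other pattern occurs in this range, so the set of observed cycle types is {3+2}. Among the candidates above, the only group containing elements of all these cycle types is S_5 (5T5) — F_20 (5T3) lacks at least one of them. Hence G = S_5 (5T5), of order 120. The Galois group S_5 (5T5) has order 120, so the splitting field has degree 120 over Q.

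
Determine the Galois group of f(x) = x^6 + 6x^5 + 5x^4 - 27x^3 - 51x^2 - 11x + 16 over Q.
The polynomial f is an irreducible sextic over Q, so G = Gal(f/Q) is one of the 16 transitive subgroups 6T1, ..., 6T16 of S_6. The discriminant of f is 30991489 = 5567^2, a perfect square, so G is contained in A_6. The transitive groups of degree 6 contained in A_6 are: A_4 (6T4, order 12), S_4 (6T7, order 24), (C_3 x C_3) : C_4 (6T10, order 36), PSL(2,5) (6T12, order 60), A_6 (6T15, order 360). By Dedekind's theorem, for a prime p not dividing disc(f) the degrees of the irreducible factors of f mod p form the cycle type of an element of G. Factoring f modulo the 21 such primes p <= 79 (skipping 19, which divides the discriminant), each new pattern first appears at: mod 2: f = (x)(x^5 + x^3 + x^2 + x + 1), pattern 5+1; mod 7: f = (x^3 + x^2 + 3x + 1)(x^3 + 5x^2 + 4x + 2), pattern 3+3; mod 61: f = (x + 38)(x + 60)(x^2 + 13x + 60)(x^2 + 17x + 55), pattern 2+2+1+1. No other pattern occurs in this range, so the set of observed cycle types is {5+1, 3+3, 2+2+1+1}. The candidates containing elements of all these cycle types are PSL(2,5) (6T12) of order 60, A_6 (6T15) of order 360; the others are excluded. The observed types are precisely the cycle types that occur in PSL(2,5) (6T12) (apart from the identity). Each of the other remaining candidates has further cycle types, and by the Chebotarev density theorem the matching factorization patterns would occur for a proportion of primes equal to their share of the group: A_6 (6T15) additionally contains elements of type 4+2, 3+1+1+1 (130 of its 360 elements, about 36% of primes). None of the 21 primes tested shows any such pattern (for each of these groups the chance of that is below 10^-4), which rules them out. Hence G = PSL(2,5) (6T12), of order 60.

PSL(2,5)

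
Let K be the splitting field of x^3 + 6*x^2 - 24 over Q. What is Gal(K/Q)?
C_3 (order 3)

The polynomial is an irreducible cubic over Q and its discriminant is 5184 = 72^2, a perfect square. For an irreducible cubic, a square discriminant forces the Galois group to be A_3, the cyclic group of order 3.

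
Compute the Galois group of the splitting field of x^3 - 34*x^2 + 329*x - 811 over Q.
The polynomial is an irreducible cubic over Q and its discriminant is 714025 = 845^2, a perfect square. For an irreducible cubic, a square discriminant forces the Galois group to be A_3, the cyclic group of order 3.

C_3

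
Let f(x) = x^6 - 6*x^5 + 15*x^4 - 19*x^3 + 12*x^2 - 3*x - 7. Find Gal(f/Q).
The polynomial f is an irreducible sextic over Q, so G = Gal(f/Q) is one of the 16 transitive subgroups 6T1, ..., 6T16 of S_6. The discriminant of f is 871199469, which is not a perfect square, so G is not contained in A_6. The transitive groups of degree 6 not contained in A_6 are: C_6 (6T1, order 6), S_3 (6T2, order 6), D_6 (6T3, order 12), C_3 x S_3 (6T5, order 18), A_4 x C_2 (6T6, order 24), S_4 (6T8, order 24), S_3 x S_3 (6T9, order 36), S_4 x C_2 (6T11, order 48), (S_3 x S_3) : C_2 (6T13, order 72), PGL(2,5) (6T14, order 120), S_6 (6T16, order 720). By Dedekind's theorem, for a prime p not dividing disc(f) the degrees of the irreducible factors of f mod p form the cycle type of an element of G. Factoring f modulo the 16 such primes p <= 67 (skipping 3, 7, 29, which divide the discriminant), each new pattern first appears at: mod 2: f = (x^6 + x^4 + x^3 + x + 1), pattern 6; mod 5: f = (x + 2)(x + 3)(x^2 + 3)(x^2 + 4x + 1), pattern 2+2+1+1; mod 13: f = (x + 6)(x + 7)(x + 10)(x^3 + 10x^2 + 3x + 8), pattern 3+1+1+1; mod 19: f = (x^2 + 2x + 7)(x^2 + 4x + 8)(x^2 + 7x + 7), pattern 2+2+2; mod 67: f = (x^3 + 64x^2 + 3x + 18)(x^3 + 64x^2 + 3x + 48), pattern 3+3. No other pattern occurs in this range, so the set of observed cycle types is {6, 2+2+1+1, 3+1+1+1, 2+2+2, 3+3}. The candidates containing elements of all these cycle types are S_3 x S_3 (6T9) of order 36, (S_3 x S_3) : C_2 (6T13) of order 72, S_6 (6T16) of order 720; the others are excluded. The observed types are precisely the cycle types that occur in S_3 x S_3 (6T9) (apart from the identity). Each of the other remaining candidates has further cycle types, and by the Chebotarev density theorem the matching factorization patterns would occur for a proportion of primes equal to their share of the group: (S_3 x S_3) : C_2 (6T13) additionally contains elements of type 4+2, 3+2+1, 2+1+1+1+1 (36 of its 72 elements, about 50% of primes); S_6 (6T16) additionally contains elements of type 5+1, 4+2, 4+1+1, 3+2+1, 2+1+1+1+1 (459 of its 720 elements, about 64% of primes). None of the 16 primes tested shows any such pattern (for each of these groups the chance of that is below 10^-4), which rules them out. Hence G = S_3 x S_3 (6T9), of order 36.

S_3 x S_3 (also written G36-)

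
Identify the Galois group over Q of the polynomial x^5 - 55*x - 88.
The polynomial f is an irreducible quintic over Q, so G = Gal(f/Q) is a transitive subgroup of S_5: one of C_5 (5T1, order 5), D_5 (5T2, order 10), F_20 (5T3, order 20), A_5 (5T4, order 60) or S_5 (5T5, order 120). The discriminant of f is 58564000000 = 242000^2, a perfect square, so G is contained in A_5. The transitive groups of degree 5 contained in A_5 are: C_5 (5T1, order 5), D_5 (5T2, order 10), A_5 (5T4, order 60). By Dedekind's theorem, for a prime p not dividing disc(f) the degrees of the irreducible factors of f mod p form the cycle type of an element of G. Factoring f modulo the 3 such primes p <= 13 (skipping 2, 5, 11, which divide the discriminant), each new pattern first appears at: mod 3: f = (x^5 + 2x + 2), pattern 5; mod 13: f = (x + 5)(x + 7)(x^3 + x^2 + 5x + 9), pattern 3+1+1. No other pattern occurs in this range, so the set of observed cycle types is {5, 3+1+1}. Among the candidates above, the only group containing elements of all these cycle types is A_5 (5T4) — each of C_5 (5T1), D_5 (5T2) lacks at least one of them. Hence G = A_5 (5T4), of order 60.

A_5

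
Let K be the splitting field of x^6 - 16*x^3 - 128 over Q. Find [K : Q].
The degree of the splitting field over Q equals the order of the Galois group, so first determine the group. The polynomial f is an irreducible sextic over Q, so G = Gal(f/Q) is one of the 16 transitive subgroups 6T1, ..., 6T16 of S_6. The discriminant of f is 5410421842378752, which is not a perfect square, so G is not contained in A_6. The transitive groups of degree 6 not contained in A_6 are: C_6 (6T1, order 6), S_3 (6T2, order 6), D_6 (6T3, order 12), C_3 x S_3 (6T5, order 18), A_4 x C_2 (6T6, order 24), S_4 (6T8, order 24), S_3 x S_3 (6T9, order 36), S_4 x C_2 (6T11, order 48), (S_3 x S_3) : C_2 (6T13, order 72), PGL(2,5) (6T14, order 120), S_6 (6T16, order 720). By Dedekind's theorem, for a prime p not dividing disc(f) the degrees of the irreducible factors of f mod p form the cycle type of an element of G. Factoring f modulo the 23 such primes p <= 97 (skipping 2, 3, which divide the discriminant), each new pattern first appears at: mod 5: f = (x^6 + 4x^3 + 2), pattern 6; mod 11: f = (x + 6)(x + 10)(x^2 + x + 1)(x^2 + 5x + 3), pattern 2+2+1+1; mod 13: f = (x + 4)(x + 10)(x + 12)(x^3 + 11), pattern 3+1+1+1; mod 31: f = (x^2 + 16x + 3)(x^2 + 18x + 13)(x^2 + 28x + 15), pattern 2+2+2; mod 97: f = (x^3 + 9)(x^3 + 72), pattern 3+3. No other pattern occurs in this range, so the set of observed cycle types is {6, 2+2+1+1, 3+1+1+1, 2+2+2, 3+3}. The candidates containing elements of all these cycle types are S_3 x S_3 (6T9) of order 36, (S_3 x S_3) : C_2 (6T13) of order 72, S_6 (6T16) of order 720; the others are excluded. The observed types are precisely the cycle types that occur in S_3 x S_3 (6T9) (apart from the identity). Each of the other remaining candidates has further cycle types, and by the Chebotarev density theorem the matching factorization patterns would occur for a proportion of primes equal to their share of the group: (S_3 x S_3) : C_2 (6T13) additionally contains elements of type 4+2, 3+2+1, 2+1+1+1+1 (36 of its 72 elements, about 50% of primes); S_6 (6T16) additionally contains elements of type 5+1, 4+2, 4+1+1, 3+2+1, 2+1+1+1+1 (459 of its 720 elements, about 64% of primes). None of the 23 primes tested shows any such pattern (for each of these groups the chance of that is below 10^-4), which rules them out. Hence G = S_3 x S_3 (6T9), of order 36. The Galois group S_3 x S_3 (6T9) has order 36, so the splitting field has degree 36 over Q.

36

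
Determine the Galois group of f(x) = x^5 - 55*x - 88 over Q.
The polynomial f is an irreducible quintic over Q, so G = Gal(f/Q) is a transitive subgroup of S_5: one of C_5 (5T1, order 5), D_5 (5T2, order 10), F_20 (5T3, order 20), A_5 (5T4, order 60) or S_5 (5T5, order 120). The discriminant of f is 58564000000 = 242000^2, a perfect square, so G is contained in A_5. The transitive groups of degree 5 contained in A_5 are: C_5 (5T1, order 5), D_5 (5T2, order 10), A_5 (5T4, order 60). By Dedekind's theorem, for a prime p not dividing disc(f) the degrees of the irreducible factors of f mod p form the cycle type of an element of G. Factoring f modulo the 3 such primes p <= 13 (skipping 2, 5, 11, which divide the discriminant), each new pattern first appears at: mod 3: f = (x^5 + 2x + 2), pattern 5; mod 13: f = (x + 5)(x + 7)(x^3 + x^2 + 5x + 9), pattern 3+1+1. No other pattern occurs in this range, so the set of observed cycle types is {5, 3+1+1}. Among the candidates above, the only group containing elements of all these cycle types is A_5 (5T4) — each of C_5 (5T1), D_5 (5T2) lacks at least one of them. Hence G = A_5 (5T4), of order 60.

5T4: A_5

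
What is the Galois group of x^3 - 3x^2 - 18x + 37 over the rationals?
The polynomial is an irreducible cubic over Q and its discriminant is 29241 = 171^2, a perfect square. For an irreducible cubic, a square discriminant forces the Galois group to be A_3, the cyclic group of order 3.

C_3 (order 3)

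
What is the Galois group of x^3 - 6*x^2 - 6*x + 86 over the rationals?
S_3, the symmetric group on 3 letters

The polynomial is an irreducible cubic over Q and its discriminant is -67500, which is not a perfect square. For an irreducible cubic, a non-square discriminant gives Galois group S_3.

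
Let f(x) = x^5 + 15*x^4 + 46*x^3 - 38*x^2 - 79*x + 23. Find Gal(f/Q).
The polynomial f is an irreducible quintic over Q, so G = Gal(f/Q) is a transitive subgroup of S_5: one of C_5 (5T1, order 5), D_5 (5T2, order 10), F_20 (5T3, order 20), A_5 (5T4, order 60) or S_5 (5T5, order 120). The discriminant of f is 8121314443264 = 2849792^2, a perfect square, so G is contained in A_5. The transitive groups of degree 5 contained in A_5 are: C_5 (5T1, order 5), D_5 (5T2, order 10), A_5 (5T4, order 60). By Dedekind's theorem, for a prime p not dividing disc(f) the degrees of the irreducible factors of f mod p form the cycle type of an element of G. Factoring f modulo the 14 such primes p <= 59 (skipping 2, 11, 23, which divide the discriminant), each new pattern first appears at: mod 3: f = (x^5 + x^3 + x^2 + 2x + 2), pattern 5; mod 43: f = (x + 14)(x + 19)(x + 20)(x + 23)(x + 25), pattern 1+1+1+1+1. No other pattern occurs in this range, so the set of observed cycle types is {5, 1+1+1+1+1}. The candidates containing elements of all these cycle types are C_5 (5T1) of order 5, D_5 (5T2) of order 10, A_5 (5T4) of order 60; the others are excluded. The observed types are precisely the cycle types that occur in C_5 (5T1). Each of the other remaining candidates has further cycle types, and by the Chebotarev density theorem the matching factorization patterns would occur for a proportion of primes equal to their share of the group: D_5 (5T2) additionally contains elements of type 2+2+1 (5 of its 10 elements, about 50% of primes); A_5 (5T4) additionally contains elements of type 3+1+1, 2+2+1 (35 of its 60 elements, about 58% of primes). None of the 14 primes tested shows any such pattern (for each of these groups the chance of that is below 10^-4), which rules them out. Hence G = C_5 (5T1), of order 5.

5T1: C_5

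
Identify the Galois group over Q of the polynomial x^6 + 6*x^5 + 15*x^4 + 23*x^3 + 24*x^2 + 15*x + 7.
The polynomial f is an irreducible sextic over Q, so G = Gal(f/Q) is one of the 16 transitive subgroups 6T1, ..., 6T16 of S_6. The discriminant of f is -177147, which is not a perfect square, so G is not contained in A_6. The transitive groups of degree 6 not contained in A_6 are: C_6 (6T1, order 6), S_3 (6T2, order 6), D_6 (6T3, order 12), C_3 x S_3 (6T5, order 18), A_4 x C_2 (6T6, order 24), S_4 (6T8, order 24), S_3 x S_3 (6T9, order 36), S_4 x C_2 (6T11, order 48), (S_3 x S_3) : C_2 (6T13, order 72), PGL(2,5) (6T14, order 120), S_6 (6T16, order 720). By Dedekind's theorem, for a prime p not dividing disc(f) the degrees of the irreducible factors of f mod p form the cycle type of an element of G. Factoring f modulo the 33 such primes p <= 139 (skipping 3, which divides the discriminant), each new pattern first appears at: mod 2: f = (x^6 + x^4 + x^3 + x + 1), pattern 6; mod 7: f = (x)(x + 4)(x + 6)(x^3 + 3x^2 + 3x + 5), pattern 3+1+1+1; mod 17: f = (x^2 + x + 7)(x^2 + 7x + 13)(x^2 + 15x + 4), pattern 2+2+2; mod 19: f = (x^3 + 3x^2 + 3x + 10)(x^3 + 3x^2 + 3x + 14), pattern 3+3; mod 73: f = (x + 43)(x + 44)(x + 45)(x + 52)(x + 53)(x + 61), pattern 1+1+1+1+1+1. No other pattern occurs in this range, so the set of observed cycle types is {6, 3+1+1+1, 2+2+2, 3+3, 1+1+1+1+1+1}. The candidates containing elements of all these cycle types are C_3 x S_3 (6T5) of order 18, S_3 x S_3 (6T9) of order 36, (S_3 x S_3) : C_2 (6T13) of order 72, S_6 (6T16) of order 720; the others are excluded. The observed types are precisely the cycle types that occur in C_3 x S_3 (6T5). Each of the other remaining candidates has further cycle types, and by the Chebotarev density theorem the matching factorization patterns would occur for a proportion of primes equal to their share of the group: S_3 x S_3 (6T9) additionally contains elements of type 2+2+1+1 (9 of its 36 elements, about 25% of primes); (S_3 x S_3) : C_2 (6T13) additionally contains elements of type 4+2, 3+2+1, 2+2+1+1, 2+1+1+1+1 (45 of its 72 elements, about 62% of primes); S_6 (6T16) additionally contains elements of type 5+1, 4+2, 4+1+1, 3+2+1, 2+2+1+1, 2+1+1+1+1 (504 of its 720 elements, about 70% of primes). None of the 33 primes tested shows any such pattern (for each of these groups the chance of that is below 10^-4), which rules them out. Hence G = C_3 x S_3 (6T5), of order 18.

C_3 x S_3, the group 6T5 of order 18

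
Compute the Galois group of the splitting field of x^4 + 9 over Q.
The polynomial is an irreducible quartic over Q and its discriminant is 186624 = 432^2, a perfect square, so the Galois group is contained in A_4. The resolvent cubic y^3 - 36*y splits completely over Q, which gives the Klein four-group V_4.

V_4 (order 4)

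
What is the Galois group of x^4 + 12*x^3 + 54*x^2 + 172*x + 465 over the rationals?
A_4 (also written A4)

The polynomial is an irreducible quartic over Q and its discriminant is 1358954496 = 36864^2, a perfect square, so the Galois group is contained in A_4. The resolvent cubic y^3 - 54*y^2 + 204*y + 3896 is irreducible over Q. An irreducible resolvent with square discriminant gives A_4.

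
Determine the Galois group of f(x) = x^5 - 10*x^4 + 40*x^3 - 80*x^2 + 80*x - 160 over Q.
F_20, the Frobenius group of order 20

The polynomial f is an irreducible quintic over Q, so G = Gal(f/Q) is a transitive subgroup of S_5: one of C_5 (5T1, order 5), D_5 (5T2, order 10), F_20 (5T3, order 20), A_5 (5T4, order 60) or S_5 (5T5, order 120). The discriminant of f is 838860800000, which is not a perfect square, so G is not contained in A_5. The transitive groups of degree 5 not contained in A_5 are: F_20 (5T3, order 20), S_5 (5T5, order 120). By Dedekind's theorem, for a prime p not dividing disc(f) the degrees of the irreducible factors of f mod p form the cycle type of an element of G. Factoring f modulo the 18 such primes p <= 71 (skipping 2, 5, which divide the discriminant), each new pattern first appears at: mod 3: f = (x + 2)(x^4 + x^2 + 2x + 1), pattern 4+1; mod 11: f = (x^5 + x^4 + 7x^3 + 8x^2 + 3x + 5), pattern 5; mod 19: f = (x + 4)(x^2 + x + 11)(x^2 + 4x + 5), pattern 2+2+1. No other pattern occurs in this range, so the set of observed cycle types is {4+1, 5, 2+2+1}. The candidates containing elements of all these cycle types are F_20 (5T3) of order 20, S_5 (5T5) of order 120; the others are excluded. The observed types are precisely the cycle types that occur in F_20 (5T3) (apart from the identity). Each of the other remaining candidates has further cycle types, and by the Chebotarev density theorem the matching factorization patterns would occur for a proportion of primes equal to their share of the group: S_5 (5T5) additionally contains elements of type 3+2, 3+1+1, 2+1+1+1 (50 of its 120 elements, about 42% of primes). None of the 18 primes tested shows any such pattern (for each of these groups the chance of that is below 10^-4), which rules them out. Hence G = F_20 (5T3), of order 20.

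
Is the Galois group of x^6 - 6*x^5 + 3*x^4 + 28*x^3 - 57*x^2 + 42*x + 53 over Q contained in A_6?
The polynomial is irreducible of degree 6 over Q. Its discriminant is -450868486864896, which is not a perfect square. A Galois group lies in the alternating group exactly when the discriminant is a square in Q, so the Galois group (A_4 x C_2) is not contained in A_6.

No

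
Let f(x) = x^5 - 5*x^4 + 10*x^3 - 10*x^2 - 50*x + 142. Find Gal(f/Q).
The polynomial f is an irreducible quintic over Q, so G = Gal(f/Q) is a transitive subgroup of S_5: one of C_5 (5T1, order 5), D_5 (5T2, order 10), F_20 (5T3, order 20), A_5 (5T4, order 60) or S_5 (5T5, order 120). The discriminant of f is 58564000000 = 242000^2, a perfect square, so G is contained in A_5. The transitive groups of degree 5 contained in A_5 are: C_5 (5T1, order 5), D_5 (5T2, order 10), A_5 (5T4, order 60). By Dedekind's theorem, for a prime p not dividing disc(f) the degrees of the irreducible factors of f mod p form the cycle type of an element of G. Factoring f modulo the 3 such primes p <= 13 (skipping 2, 5, 11, which divide the discriminant), each new pattern first appears at: mod 3: f = (x^5 + x^4 + x^3 + 2x^2 + x + 1), pattern 5; mod 13: f = (x + 5)(x + 7)(x^3 + 9x^2 + 10x + 10), pattern 3+1+1. No other pattern occurs in this range, so the set of observed cycle types is {5, 3+1+1}. Among the candidates above, the only group containing elements of all these cycle types is A_5 (5T4) — each of C_5 (5T1), D_5 (5T2) lacks at least one of them. Hence G = A_5 (5T4), of order 60.

A_5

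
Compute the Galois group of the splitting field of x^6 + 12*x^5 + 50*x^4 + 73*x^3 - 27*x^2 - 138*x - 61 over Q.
PSL(2,5) (order 60)

The polynomial f is an irreducible sextic over Q, so G = Gal(f/Q) is one of the 16 transitive subgroups 6T1, ..., 6T16 of S_6. The discriminant of f is 30991489 = 5567^2, a perfect square, so G is contained in A_6. The transitive groups of degree 6 contained in A_6 are: A_4 (6T4, order 12), S_4 (6T7, order 24), (C_3 x C_3) : C_4 (6T10, order 36), PSL(2,5) (6T12, order 60), A_6 (6T15, order 360). By Dedekind's theorem, for a prime p not dividing disc(f) the degrees of the irreducible factors of f mod p form the cycle type of an element of G. Factoring f modulo the 21 such primes p <= 79 (skipping 19, which divides the discriminant), each new pattern first appears at: mod 2: f = (x + 1)(x^5 + x^4 + x^3 + x + 1), pattern 5+1; mod 7: f = (x^3 + x^2 + 3x + 5)(x^3 + 4x^2 + x + 6), pattern 3+3; mod 61: f = (x)(x + 39)(x^2 + 15x + 13)(x^2 + 19x + 12), pattern 2+2+1+1. No other pattern occurs in this range, so the set of observed cycle types is {5+1, 3+3, 2+2+1+1}. The candidates containing elements of all these cycle types are PSL(2,5) (6T12) of order 60, A_6 (6T15) of order 360; the others are excluded. The observed types are precisely the cycle types that occur in PSL(2,5) (6T12) (apart from the identity). Each of the other remaining candidates has further cycle types, and by the Chebotarev density theorem the matching factorization patterns would occur for a proportion of primes equal to their share of the group: A_6 (6T15) additionally contains elements of type 4+2, 3+1+1+1 (130 of its 360 elements, about 36% of primes). None of the 21 primes tested shows any such pattern (for each of these groups the chance of that is below 10^-4), which rules them out. Hence G = PSL(2,5) (6T12), of order 60.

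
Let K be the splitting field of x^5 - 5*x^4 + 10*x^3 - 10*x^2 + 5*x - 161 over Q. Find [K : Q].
20

The degree of the splitting field over Q equals the order of the Galois group, so first determine the group. The polynomial f is an irreducible quintic over Q, so G = Gal(f/Q) is a transitive subgroup of S_5: one of C_5 (5T1, order 5), D_5 (5T2, order 10), F_20 (5T3, order 20), A_5 (5T4, order 60) or S_5 (5T5, order 120). The discriminant of f is 2048000000000, which is not a perfect square, so G is not contained in A_5. The transitive groups of degree 5 not contained in A_5 are: F_20 (5T3, order 20), S_5 (5T5, order 120). By Dedekind's theorem, for a prime p not dividing disc(f) the degrees of the irreducible factors of f mod p form the cycle type of an element of G. Factoring f modulo the 18 such primes p <= 71 (skipping 2, 5, which divide the discriminant), each new pattern first appears at: mod 3: f = (x + 1)(x^4 + x^2 + x + 1), pattern 4+1; mod 11: f = (x^5 + 6x^4 + 10x^3 + x^2 + 5x + 4), pattern 5; mod 19: f = (x + 6)(x^2 + x + 9)(x^2 + 7x + 3), pattern 2+2+1; mod 31: f = (x + 2)(x + 5)(x + 11)(x + 16)(x + 23), pattern 1+1+1+1+1. No other pattern occurs in this range, so the set of observed cycle types is {4+1, 5, 2+2+1, 1+1+1+1+1}. The candidates containing elements of all these cycle types are F_20 (5T3) of order 20, S_5 (5T5) of order 120; the others are excluded. The observed types are precisely the cycle types that occur in F_20 (5T3). Each of the other remaining candidates has further cycle types, and by the Chebotarev density theorem the matching factorization patterns would occur for a proportion of primes equal to their share of the group: S_5 (5T5) additionally contains elements of type 3+2, 3+1+1, 2+1+1+1 (50 of its 120 elements, about 42% of primes). None of the 18 primes tested shows any such pattern (for each of these groups the chance of that is below 10^-4), which rules them out. Hence G = F_20 (5T3), of order 20. The Galois group F_20 (5T3) has order 20, so the splitting field has degree 20 over Q.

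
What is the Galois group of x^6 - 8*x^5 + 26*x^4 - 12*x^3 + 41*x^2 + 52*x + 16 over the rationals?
The polynomial f is an irreducible sextic over Q, so G = Gal(f/Q) is one of the 16 transitive subgroups 6T1, ..., 6T16 of S_6. The discriminant of f is -1080641454080000, which is not a perfect square, so G is not contained in A_6. The transitive groups of degree 6 not contained in A_6 are: C_6 (6T1, order 6), S_3 (6T2, order 6), D_6 (6T3, order 12), C_3 x S_3 (6T5, order 18), A_4 x C_2 (6T6, order 24), S_4 (6T8, order 24), S_3 x S_3 (6T9, order 36), S_4 x C_2 (6T11, order 48), (S_3 x S_3) : C_2 (6T13, order 72), PGL(2,5) (6T14, order 120), S_6 (6T16, order 720). By Dedekind's theorem, for a prime p not dividing disc(f) the degrees of the irreducible factors of f mod p form the cycle type of an element of G. Factoring f modulo the 22 such primes p <= 89 (skipping 2, 5, which divide the discriminant), each new pattern first appears at: mod 3: f = (x^3 + 2x + 2)(x^3 + x^2 + 2), pattern 3+3; mod 7: f = (x^2 + 1)(x^2 + 2x + 2)(x^2 + 4x + 1), pattern 2+2+2; mod 13: f = (x + 1)(x + 4)(x^4 + 9x^2 + 8x + 4), pattern 4+1+1; mod 43: f = (x + 3)(x + 8)(x^2 + 6x + 25)(x^2 + 18x + 35), pattern 2+2+1+1. No other pattern occurs in this range, so the set of observed cycle types is {3+3, 2+2+2, 4+1+1, 2+2+1+1}. The candidates containing elements of all these cycle types are S_4 (6T8) of order 24, S_4 x C_2 (6T11) of order 48, PGL(2,5) (6T14) of order 120, S_6 (6T16) of order 720; the others are excluded. The observed types are precisely the cycle types that occur in S_4 (6T8) (apart from the identity). Each of the other remaining candidates has further cycle types, and by the Chebotarev density theorem the matching factorization patterns would occur for a proportion of primes equal to their share of the group: S_4 x C_2 (6T11) additionally contains elements of type 6, 4+2, 2+1+1+1+1 (17 of its 48 elements, about 35% of primes); PGL(2,5) (6T14) additionally contains elements of type 6, 5+1 (44 of its 120 elements, about 37% of primes); S_6 (6T16) additionally contains elements of type 6, 5+1, 4+2, 3+2+1, 3+1+1+1, 2+1+1+1+1 (529 of its 720 elements, about 73% of primes). None of the 22 primes tested shows any such pattern (for each of these groups the chance of that is below 10^-4), which rules them out. Hence G = S_4 (6T8), of order 24.

S_4, S_4(6c), the S_4-action on 6 points not in A_6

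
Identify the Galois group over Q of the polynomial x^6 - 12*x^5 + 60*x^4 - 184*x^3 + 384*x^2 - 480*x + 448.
The polynomial f is an irreducible sextic over Q, so G = Gal(f/Q) is one of the 16 transitive subgroups 6T1, ..., 6T16 of S_6. The discriminant of f is -190210142896128, which is not a perfect square, so G is not contained in A_6. The transitive groups of degree 6 not contained in A_6 are: C_6 (6T1, order 6), S_3 (6T2, order 6), D_6 (6T3, order 12), C_3 x S_3 (6T5, order 18), A_4 x C_2 (6T6, order 24), S_4 (6T8, order 24), S_3 x S_3 (6T9, order 36), S_4 x C_2 (6T11, order 48), (S_3 x S_3) : C_2 (6T13, order 72), PGL(2,5) (6T14, order 120), S_6 (6T16, order 720). By Dedekind's theorem, for a prime p not dividing disc(f) the degrees of the irreducible factors of f mod p form the cycle type of an element of G. Factoring f modulo the 33 such primes p <= 149 (skipping 2, 3, which divide the discriminant), each new pattern first appears at: mod 5: f = (x^6 + 3x^5 + x^3 + 4x^2 + 3), pattern 6; mod 7: f = (x)(x + 2)(x + 6)(x^3 + x^2 + 5x + 2), pattern 3+1+1+1; mod 17: f = (x^2 + 3x + 1)(x^2 + 4x + 16)(x^2 + 15x + 11), pattern 2+2+2; mod 19: f = (x^3 + 13x^2 + 12x + 2)(x^3 + 13x^2 + 12x + 15), pattern 3+3; mod 73: f = (x + 24)(x + 40)(x + 42)(x + 56)(x + 58)(x + 60), pattern 1+1+1+1+1+1. No other pattern occurs in this range, so the set of observed cycle types is {6, 3+1+1+1, 2+2+2, 3+3, 1+1+1+1+1+1}. The candidates containing elements of all these cycle types are C_3 x S_3 (6T5) of order 18, S_3 x S_3 (6T9) of order 36, (S_3 x S_3) : C_2 (6T13) of order 72, S_6 (6T16) of order 720; the others are excluded. The observed types are precisely the cycle types that occur in C_3 x S_3 (6T5). Each of the other remaining candidates has further cycle types, and by the Chebotarev density theorem the matching factorization patterns would occur for a proportion of primes equal to their share of the group: S_3 x S_3 (6T9) additionally contains elements of type 2+2+1+1 (9 of its 36 elements, about 25% of primes); (S_3 x S_3) : C_2 (6T13) additionally contains elements of type 4+2, 3+2+1, 2+2+1+1, 2+1+1+1+1 (45 of its 72 elements, about 62% of primes); S_6 (6T16) additionally contains elements of type 5+1, 4+2, 4+1+1, 3+2+1, 2+2+1+1, 2+1+1+1+1 (504 of its 720 elements, about 70% of primes). None of the 33 primes tested shows any such pattern (for each of these groups the chance of that is below 10^-4), which rules them out. Hence G = C_3 x S_3 (6T5), of order 18.

C_3 x S_3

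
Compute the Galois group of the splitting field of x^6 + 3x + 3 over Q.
The polynomial f is an irreducible sextic over Q, so G = Gal(f/Q) is one of the 16 transitive subgroups 6T1, ..., 6T16 of S_6. The discriminant of f is -9059283, which is not a perfect square, so G is not contained in A_6. The transitive groups of degree 6 not contained in A_6 are: C_6 (6T1, order 6), S_3 (6T2, order 6), D_6 (6T3, order 12), C_3 x S_3 (6T5, order 18), A_4 x C_2 (6T6, order 24), S_4 (6T8, order 24), S_3 x S_3 (6T9, order 36), S_4 x C_2 (6T11, order 48), (S_3 x S_3) : C_2 (6T13, order 72), PGL(2,5) (6T14, order 120), S_6 (6T16, order 720). By Dedekind's theorem, for a prime p not dividing disc(f) the degrees of the irreducible factors of f mod p form the cycle type of an element of G. Factoring f modulo the 28 such primes p <= 127 (skipping 3, 17, 43, which divide the discriminant), each new pattern first appears at: mod 2: f = (x^6 + x + 1), pattern 6; mod 7: f = (x + 6)(x^2 + 3x + 6)(x^3 + 5x^2 + x + 3), pattern 3+2+1; mod 11: f = (x^2 + 2x + 2)(x^4 + 9x^3 + 2x^2 + 7), pattern 4+2; mod 13: f = (x + 5)(x + 10)(x^2 + x + 3)(x^2 + 10x + 6), pattern 2+2+1+1; mod 61: f = (x + 2)(x + 4)(x + 10)(x + 21)(x^2 + 24x + 50), pattern 2+1+1+1+1; mod 97: f = (x + 10)(x + 12)(x + 49)(x^3 + 26x^2 + 60x + 34), pattern 3+1+1+1; mod 113: f = (x^2 + 4x + 10)(x^2 + 45x + 105)(x^2 + 64x + 72), pattern 2+2+2; mod 127: f = (x^3 + 39x^2 + 18x + 106)(x^3 + 88x^2 + 106x + 18), pattern 3+3. No other pattern occurs in this range, so the set of observed cycle types is {6, 3+2+1, 4+2, 2+2+1+1, 2+1+1+1+1, 3+1+1+1, 2+2+2, 3+3}. The candidates containing elements of all these cycle types are (S_3 x S_3) : C_2 (6T13) of order 72, S_6 (6T16) of order 720; the others are excluded. The observed types are precisely the cycle types that occur in (S_3 x S_3) : C_2 (6T13) (apart from the identity). Each of the other remaining candidates has further cycle types, and by the Chebotarev density theorem the matching factorization patterns would occur for a proportion of primes equal to their share of the group: S_6 (6T16) additionally contains elements of type 5+1, 4+1+1 (234 of its 720 elements, about 32% of primes). None of the 28 primes tested shows any such pattern (for each of these groups the chance of that is below 10^-4), which rules them out. Hence G = (S_3 x S_3) : C_2 (6T13), of order 72.

(S_3 x S_3) : C_2, the group 6T13 of order 72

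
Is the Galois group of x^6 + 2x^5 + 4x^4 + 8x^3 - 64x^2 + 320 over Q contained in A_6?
The polynomial is irreducible of degree 6 over Q. Its discriminant is 564385546240000 = 23756800^2, a perfect square. A Galois group lies in the alternating group exactly when the discriminant is a square in Q, so the Galois group ((C_3 x C_3) : C_4) is contained in A_6.

Yes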